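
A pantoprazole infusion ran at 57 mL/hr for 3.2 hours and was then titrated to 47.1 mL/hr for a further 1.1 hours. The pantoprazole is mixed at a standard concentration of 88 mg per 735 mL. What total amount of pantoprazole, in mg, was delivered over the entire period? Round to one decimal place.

Concentration = 88 mg ÷ 735 mL = 0.1197279 mg/mL
Stage 1: 57 mL/hr × 3.2 hr = 182.4 mL → 182.4 mL × 0.1197279 mg/mL = 21.83837 mg
Stage 2: 47.1 mL/hr × 1.1 hr = 51.81 mL → 51.81 mL × 0.1197279 mg/mL = 6.203102 mg
Total = 21.83837 + 6.203102 = 28.04147 mg

28.0 mg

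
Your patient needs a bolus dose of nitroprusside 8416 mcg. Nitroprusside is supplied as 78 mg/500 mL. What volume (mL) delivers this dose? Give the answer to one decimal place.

Concentration = 78 mg ÷ 500 mL = 0.156 mg/mL = 156 mcg/mL
Volume = 8416 mcg ÷ 156 mcg/mL = 53.94872 mL

53.9 mL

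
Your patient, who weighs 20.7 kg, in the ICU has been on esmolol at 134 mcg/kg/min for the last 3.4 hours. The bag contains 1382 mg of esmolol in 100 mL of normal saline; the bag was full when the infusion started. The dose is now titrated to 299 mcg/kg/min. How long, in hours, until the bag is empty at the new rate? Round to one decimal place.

Initial rate:
Dose = 134 mcg/kg/min × 20.7 kg = 2773.8 mcg/min
2773.8 mcg/min × 60 min/hr = 166428 mcg/hr
Concentration = 1382 mg ÷ 100 mL = 13.82 mg/mL = 13820 mcg/mL
Rate = 166428 mcg/hr ÷ 13820 mcg/mL = 12.04255 mL/hr
Volume infused so far = 12.04255 mL/hr × 3.4 hr = 40.94466 mL
Volume remaining = 100 − 40.94466 = 59.05534 mL
New rate:
Dose = 299 mcg/kg/min × 20.7 kg = 6189.3 mcg/min
6189.3 mcg/min × 60 min/hr = 371358 mcg/hr
Rate = 371358 mcg/hr ÷ 13820 mcg/mL = 26.87106 mL/hr
Time remaining = 59.05534 mL ÷ 26.87106 mL/hr = 2.19773 hr

2.2 hours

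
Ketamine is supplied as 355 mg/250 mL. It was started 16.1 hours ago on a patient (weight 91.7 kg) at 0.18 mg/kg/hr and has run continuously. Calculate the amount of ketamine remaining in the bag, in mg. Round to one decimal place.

89.3 mg

Dose = 0.18 mg/kg/hr × 91.7 kg = 16.506 mg/hr
Concentration = 355 mg ÷ 250 mL = 1.42 mg/mL
Rate = 16.506 mg/hr ÷ 1.42 mg/mL = 11.62394 mL/hr
Volume infused = 11.62394 mL/hr × 16.1 hr = 187.1455 mL
Volume remaining = 250 − 187.1455 = 62.85451 mL
Drug remaining = 62.85451 mL × 1.42 mg/mL = 89.2534 mg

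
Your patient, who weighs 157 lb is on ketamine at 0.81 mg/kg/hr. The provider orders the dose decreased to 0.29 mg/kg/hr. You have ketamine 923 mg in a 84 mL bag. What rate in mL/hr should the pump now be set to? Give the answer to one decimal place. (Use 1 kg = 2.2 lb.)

Weight = 157 lb ÷ 2.2 lb/kg = 71.36364 kg
Dose = 0.29 mg/kg/hr × 71.36364 kg = 20.69545 mg/hr
Concentration = 923 mg ÷ 84 mL = 10.9881 mg/mL
Rate = 20.69545 mg/hr ÷ 10.9881 mg/mL = 1.883443 mL/hr

1.9 mL/hr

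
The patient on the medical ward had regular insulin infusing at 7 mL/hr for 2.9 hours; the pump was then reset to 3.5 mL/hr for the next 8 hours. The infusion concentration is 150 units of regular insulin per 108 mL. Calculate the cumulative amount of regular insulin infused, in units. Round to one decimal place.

67.1 units

Concentration = 150 units ÷ 108 mL = 1.388889 units/mL
Stage 1: 7 mL/hr × 2.9 hr = 20.3 mL → 20.3 mL × 1.388889 units/mL = 28.19444 units
Stage 2: 3.5 mL/hr × 8 hr = 28 mL → 28 mL × 1.388889 units/mL = 38.88889 units
Total = 28.19444 + 38.88889 = 67.08333 units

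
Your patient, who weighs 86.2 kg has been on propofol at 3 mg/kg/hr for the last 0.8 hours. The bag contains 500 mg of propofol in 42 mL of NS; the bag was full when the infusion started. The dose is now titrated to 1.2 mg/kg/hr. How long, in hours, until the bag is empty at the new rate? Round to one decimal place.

2.8 hours

Initial rate:
Dose = 3 mg/kg/hr × 86.2 kg = 258.6 mg/hr
Concentration = 500 mg ÷ 42 mL = 11.90476 mg/mL
Rate = 258.6 mg/hr ÷ 11.90476 mg/mL = 21.7224 mL/hr
Volume infused so far = 21.7224 mL/hr × 0.8 hr = 17.37792 mL
Volume remaining = 42 − 17.37792 = 24.62208 mL
New rate:
Dose = 1.2 mg/kg/hr × 86.2 kg = 103.44 mg/hr
Rate = 103.44 mg/hr ÷ 11.90476 mg/mL = 8.68896 mL/hr
Time remaining = 24.62208 mL ÷ 8.68896 mL/hr = 2.83372 hr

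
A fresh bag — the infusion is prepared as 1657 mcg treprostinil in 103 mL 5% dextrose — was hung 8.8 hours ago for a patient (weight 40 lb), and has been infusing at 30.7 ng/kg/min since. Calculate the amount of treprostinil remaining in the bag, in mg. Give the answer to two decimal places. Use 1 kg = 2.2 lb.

Weight = 40 lb ÷ 2.2 lb/kg = 18.18182 kg
Dose = 30.7 ng/kg/min × 18.18182 kg = 558.1818 ng/min
558.1818 ng/min × 60 min/hr = 33490.91 ng/hr
Concentration = 1657 mcg ÷ 103 mL = 16.08738 mcg/mL = 16087.38 ng/mL
Rate = 33490.91 ng/hr ÷ 16087.38 ng/mL = 2.081813 mL/hr
Volume infused = 2.081813 mL/hr × 8.8 hr = 18.31995 mL
Volume remaining = 103 − 18.31995 = 84.68005 mL
Drug remaining = 84.68005 mL × 16087.38 ng/mL = 1362280 ng = 1.36228 mg

1.36 mg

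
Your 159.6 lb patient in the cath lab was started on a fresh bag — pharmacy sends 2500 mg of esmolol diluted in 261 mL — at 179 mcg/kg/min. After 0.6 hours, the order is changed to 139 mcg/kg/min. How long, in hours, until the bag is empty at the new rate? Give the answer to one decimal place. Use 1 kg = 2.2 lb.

Initial rate:
Weight = 159.6 lb ÷ 2.2 lb/kg = 72.54545 kg
Dose = 179 mcg/kg/min × 72.54545 kg = 12985.64 mcg/min
12985.64 mcg/min × 60 min/hr = 779138.2 mcg/hr
Concentration = 2500 mg ÷ 261 mL = 9.578544 mg/mL = 9578.544 mcg/mL
Rate = 779138.2 mcg/hr ÷ 9578.544 mcg/mL = 81.34203 mL/hr
Volume infused so far = 81.34203 mL/hr × 0.6 hr = 48.80522 mL
Volume remaining = 261 − 48.80522 = 212.1948 mL
New rate:
Dose = 139 mcg/kg/min × 72.54545 kg = 10083.82 mcg/min
10083.82 mcg/min × 60 min/hr = 605029.1 mcg/hr
Rate = 605029.1 mcg/hr ÷ 9578.544 mcg/mL = 63.16504 mL/hr
Time remaining = 212.1948 mL ÷ 63.16504 mL/hr = 3.359371 hr

3.4 hours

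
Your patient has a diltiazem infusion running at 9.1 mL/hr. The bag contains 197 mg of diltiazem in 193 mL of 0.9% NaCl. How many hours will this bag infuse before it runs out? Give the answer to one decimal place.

Duration = 193 mL ÷ 9.1 mL/hr = 21.20879 hr

21.2 hours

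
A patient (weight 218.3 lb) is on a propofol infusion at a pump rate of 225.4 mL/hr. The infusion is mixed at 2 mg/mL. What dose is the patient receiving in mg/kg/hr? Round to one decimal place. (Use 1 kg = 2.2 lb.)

Weight = 218.3 lb ÷ 2.2 lb/kg = 99.22727 kg
Drug rate = 225.4 mL/hr × 2 mg/mL = 450.8 mg/hr
450.8 mg/hr ÷ 99.22727 kg = 4.543106 mg/kg/hr

4.5 mg/kg/hr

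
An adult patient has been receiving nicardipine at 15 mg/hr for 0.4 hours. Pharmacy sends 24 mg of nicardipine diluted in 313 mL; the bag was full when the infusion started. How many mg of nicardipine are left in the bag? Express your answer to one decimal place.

18.0 mg

Concentration = 24 mg ÷ 313 mL = 0.07667732 mg/mL
Rate = 15 mg/hr ÷ 0.07667732 mg/mL = 195.625 mL/hr
Volume infused = 195.625 mL/hr × 0.4 hr = 78.25 mL
Volume remaining = 313 − 78.25 = 234.75 mL
Drug remaining = 234.75 mL × 0.07667732 mg/mL = 18 mg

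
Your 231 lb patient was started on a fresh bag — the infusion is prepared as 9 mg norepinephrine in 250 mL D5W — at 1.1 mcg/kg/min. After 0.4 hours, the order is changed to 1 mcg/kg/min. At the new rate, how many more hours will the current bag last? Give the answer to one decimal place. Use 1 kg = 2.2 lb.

1.0 hours

Initial rate:
Weight = 231 lb ÷ 2.2 lb/kg = 105 kg
Dose = 1.1 mcg/kg/min × 105 kg = 115.5 mcg/min
115.5 mcg/min × 60 min/hr = 6930 mcg/hr
Concentration = 9 mg ÷ 250 mL = 0.036 mg/mL = 36 mcg/mL
Rate = 6930 mcg/hr ÷ 36 mcg/mL = 192.5 mL/hr
Volume infused so far = 192.5 mL/hr × 0.4 hr = 77 mL
Volume remaining = 250 − 77 = 173 mL
New rate:
Dose = 1 mcg/kg/min × 105 kg = 105 mcg/min
105 mcg/min × 60 min/hr = 6300 mcg/hr
Rate = 6300 mcg/hr ÷ 36 mcg/mL = 175 mL/hr
Time remaining = 173 mL ÷ 175 mL/hr = 0.9885714 hr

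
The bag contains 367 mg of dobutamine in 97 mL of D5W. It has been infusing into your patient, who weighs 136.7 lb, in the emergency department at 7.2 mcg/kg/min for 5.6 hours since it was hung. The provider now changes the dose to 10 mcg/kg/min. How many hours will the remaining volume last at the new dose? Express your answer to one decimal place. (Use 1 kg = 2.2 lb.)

5.8 hours

Initial rate:
Weight = 136.7 lb ÷ 2.2 lb/kg = 62.13636 kg
Dose = 7.2 mcg/kg/min × 62.13636 kg = 447.3818 mcg/min
447.3818 mcg/min × 60 min/hr = 26842.91 mcg/hr
Concentration = 367 mg ÷ 97 mL = 3.783505 mg/mL = 3783.505 mcg/mL
Rate = 26842.91 mcg/hr ÷ 3783.505 mcg/mL = 7.09472 mL/hr
Volume infused so far = 7.09472 mL/hr × 5.6 hr = 39.73043 mL
Volume remaining = 97 − 39.73043 = 57.26957 mL
New rate:
Dose = 10 mcg/kg/min × 62.13636 kg = 621.3636 mcg/min
621.3636 mcg/min × 60 min/hr = 37281.82 mcg/hr
Rate = 37281.82 mcg/hr ÷ 3783.505 mcg/mL = 9.853778 mL/hr
Time remaining = 57.26957 mL ÷ 9.853778 mL/hr = 5.811941 hr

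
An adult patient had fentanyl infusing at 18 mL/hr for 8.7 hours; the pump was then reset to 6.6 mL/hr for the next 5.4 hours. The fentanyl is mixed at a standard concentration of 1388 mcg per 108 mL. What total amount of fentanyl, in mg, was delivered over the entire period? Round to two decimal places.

Concentration = 1388 mcg ÷ 108 mL = 12.85185 mcg/mL
Stage 1: 18 mL/hr × 8.7 hr = 156.6 mL → 156.6 mL × 12.85185 mcg/mL = 2012.6 mcg
Stage 2: 6.6 mL/hr × 5.4 hr = 35.64 mL → 35.64 mL × 12.85185 mcg/mL = 458.04 mcg
Total = 2012.6 + 458.04 = 2470.64 mcg = 2.47064 mg

2.47 mg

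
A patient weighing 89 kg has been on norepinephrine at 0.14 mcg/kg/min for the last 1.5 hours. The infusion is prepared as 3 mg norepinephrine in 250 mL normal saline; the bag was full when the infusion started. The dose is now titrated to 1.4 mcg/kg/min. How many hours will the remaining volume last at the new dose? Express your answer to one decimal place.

Initial rate:
Dose = 0.14 mcg/kg/min × 89 kg = 12.46 mcg/min
12.46 mcg/min × 60 min/hr = 747.6 mcg/hr
Concentration = 3 mg ÷ 250 mL = 0.012 mg/mL = 12 mcg/mL
Rate = 747.6 mcg/hr ÷ 12 mcg/mL = 62.3 mL/hr
Volume infused so far = 62.3 mL/hr × 1.5 hr = 93.45 mL
Volume remaining = 250 − 93.45 = 156.55 mL
New rate:
Dose = 1.4 mcg/kg/min × 89 kg = 124.6 mcg/min
124.6 mcg/min × 60 min/hr = 7476 mcg/hr
Rate = 7476 mcg/hr ÷ 12 mcg/mL = 623 mL/hr
Time remaining = 156.55 mL ÷ 623 mL/hr = 0.2512841 hr

0.3 hours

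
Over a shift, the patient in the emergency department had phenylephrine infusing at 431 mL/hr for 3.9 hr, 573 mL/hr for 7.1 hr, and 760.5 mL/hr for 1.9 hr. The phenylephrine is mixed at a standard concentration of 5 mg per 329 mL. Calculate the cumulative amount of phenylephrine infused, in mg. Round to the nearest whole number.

109 mg

Concentration = 5 mg ÷ 329 mL = 0.01519757 mg/mL
Stage 1: 431 mL/hr × 3.9 hr = 1680.9 mL → 1680.9 mL × 0.01519757 mg/mL = 25.54559 mg
Stage 2: 573 mL/hr × 7.1 hr = 4068.3 mL → 4068.3 mL × 0.01519757 mg/mL = 61.82827 mg
Stage 3: 760.5 mL/hr × 1.9 hr = 1444.95 mL → 1444.95 mL × 0.01519757 mg/mL = 21.95973 mg
Total = 25.54559 + 61.82827 + 21.95973 = 109.3336 mg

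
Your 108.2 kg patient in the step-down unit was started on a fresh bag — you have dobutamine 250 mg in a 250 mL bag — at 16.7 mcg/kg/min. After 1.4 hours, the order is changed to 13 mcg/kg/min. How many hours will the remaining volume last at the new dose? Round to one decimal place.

Initial rate:
Dose = 16.7 mcg/kg/min × 108.2 kg = 1806.94 mcg/min
1806.94 mcg/min × 60 min/hr = 108416.4 mcg/hr
Concentration = 250 mg ÷ 250 mL = 1 mg/mL = 1000 mcg/mL
Rate = 108416.4 mcg/hr ÷ 1000 mcg/mL = 108.4164 mL/hr
Volume infused so far = 108.4164 mL/hr × 1.4 hr = 151.783 mL
Volume remaining = 250 − 151.783 = 98.21704 mL
New rate:
Dose = 13 mcg/kg/min × 108.2 kg = 1406.6 mcg/min
1406.6 mcg/min × 60 min/hr = 84396 mcg/hr
Rate = 84396 mcg/hr ÷ 1000 mcg/mL = 84.396 mL/hr
Time remaining = 98.21704 mL ÷ 84.396 mL/hr = 1.163764 hr

1.2 hours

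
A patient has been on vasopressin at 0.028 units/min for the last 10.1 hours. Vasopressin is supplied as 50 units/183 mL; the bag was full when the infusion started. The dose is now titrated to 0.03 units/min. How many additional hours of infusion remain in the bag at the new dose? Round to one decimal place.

Initial rate:
0.028 units/min × 60 min/hr = 1.68 units/hr
Concentration = 50 units ÷ 183 mL = 0.273224 units/mL
Rate = 1.68 units/hr ÷ 0.273224 units/mL = 6.1488 mL/hr
Volume infused so far = 6.1488 mL/hr × 10.1 hr = 62.10288 mL
Volume remaining = 183 − 62.10288 = 120.8971 mL
New rate:
0.03 units/min × 60 min/hr = 1.8 units/hr
Rate = 1.8 units/hr ÷ 0.273224 units/mL = 6.588 mL/hr
Time remaining = 120.8971 mL ÷ 6.588 mL/hr = 18.35111 hr

18.4 hours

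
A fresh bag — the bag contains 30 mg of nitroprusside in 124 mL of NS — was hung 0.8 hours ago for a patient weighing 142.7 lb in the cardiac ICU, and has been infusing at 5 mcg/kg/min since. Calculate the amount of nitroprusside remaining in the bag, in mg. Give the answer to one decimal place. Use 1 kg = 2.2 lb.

14.4 mg

Weight = 142.7 lb ÷ 2.2 lb/kg = 64.86364 kg
Dose = 5 mcg/kg/min × 64.86364 kg = 324.3182 mcg/min
324.3182 mcg/min × 60 min/hr = 19459.09 mcg/hr
Concentration = 30 mg ÷ 124 mL = 0.2419355 mg/mL = 241.9355 mcg/mL
Rate = 19459.09 mcg/hr ÷ 241.9355 mcg/mL = 80.43091 mL/hr
Volume infused = 80.43091 mL/hr × 0.8 hr = 64.34473 mL
Volume remaining = 124 − 64.34473 = 59.65527 mL
Drug remaining = 59.65527 mL × 241.9355 mcg/mL = 14432.73 mcg = 14.43273 mg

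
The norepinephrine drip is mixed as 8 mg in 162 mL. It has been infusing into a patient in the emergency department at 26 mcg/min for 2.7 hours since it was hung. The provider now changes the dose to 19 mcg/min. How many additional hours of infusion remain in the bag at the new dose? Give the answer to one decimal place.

Initial rate:
26 mcg/min × 60 min/hr = 1560 mcg/hr
Concentration = 8 mg ÷ 162 mL = 0.04938272 mg/mL = 49.38272 mcg/mL
Rate = 1560 mcg/hr ÷ 49.38272 mcg/mL = 31.59 mL/hr
Volume infused so far = 31.59 mL/hr × 2.7 hr = 85.293 mL
Volume remaining = 162 − 85.293 = 76.707 mL
New rate:
19 mcg/min × 60 min/hr = 1140 mcg/hr
Rate = 1140 mcg/hr ÷ 49.38272 mcg/mL = 23.085 mL/hr
Time remaining = 76.707 mL ÷ 23.085 mL/hr = 3.322807 hr

3.3 hours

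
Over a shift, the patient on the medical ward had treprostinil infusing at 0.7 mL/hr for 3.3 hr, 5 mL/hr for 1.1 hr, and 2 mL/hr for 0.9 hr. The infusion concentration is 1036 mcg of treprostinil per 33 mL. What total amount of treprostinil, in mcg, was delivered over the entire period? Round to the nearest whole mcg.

Concentration = 1036 mcg ÷ 33 mL = 31.39394 mcg/mL
Stage 1: 0.7 mL/hr × 3.3 hr = 2.31 mL → 2.31 mL × 31.39394 mcg/mL = 72.52 mcg
Stage 2: 5 mL/hr × 1.1 hr = 5.5 mL → 5.5 mL × 31.39394 mcg/mL = 172.6667 mcg
Stage 3: 2 mL/hr × 0.9 hr = 1.8 mL → 1.8 mL × 31.39394 mcg/mL = 56.50909 mcg
Total = 72.52 + 172.6667 + 56.50909 = 301.6958 mcg

302 mcg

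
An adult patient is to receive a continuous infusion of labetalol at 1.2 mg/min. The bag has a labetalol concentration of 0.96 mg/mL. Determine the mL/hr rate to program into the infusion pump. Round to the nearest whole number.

1.2 mg/min × 60 min/hr = 72 mg/hr
Rate = 72 mg/hr ÷ 0.96 mg/mL = 75 mL/hr

75 mL/hr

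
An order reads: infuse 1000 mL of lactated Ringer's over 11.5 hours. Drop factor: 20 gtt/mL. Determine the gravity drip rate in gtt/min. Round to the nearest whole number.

1000 mL ÷ (11.5 hr × 60 = 690 min) = 1.449275 mL/min
1.449275 mL/min × 20 gtt/mL = 28.98551 gtt/min

29 gtt/min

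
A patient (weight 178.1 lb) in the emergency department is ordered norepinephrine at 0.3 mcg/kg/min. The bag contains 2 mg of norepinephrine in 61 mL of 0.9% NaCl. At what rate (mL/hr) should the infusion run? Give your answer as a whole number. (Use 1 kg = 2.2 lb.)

44 mL/hr

Weight = 178.1 lb ÷ 2.2 lb/kg = 80.95455 kg
Dose = 0.3 mcg/kg/min × 80.95455 kg = 24.28636 mcg/min
24.28636 mcg/min × 60 min/hr = 1457.182 mcg/hr
Concentration = 2 mg ÷ 61 mL = 0.03278689 mg/mL = 32.78689 mcg/mL
Rate = 1457.182 mcg/hr ÷ 32.78689 mcg/mL = 44.44405 mL/hr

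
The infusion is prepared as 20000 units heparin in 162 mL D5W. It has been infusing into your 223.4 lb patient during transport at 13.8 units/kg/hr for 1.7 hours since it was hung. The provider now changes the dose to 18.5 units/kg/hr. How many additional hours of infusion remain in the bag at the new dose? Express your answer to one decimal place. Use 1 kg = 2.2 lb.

9.4 hours

Initial rate:
Weight = 223.4 lb ÷ 2.2 lb/kg = 101.5455 kg
Dose = 13.8 units/kg/hr × 101.5455 kg = 1401.327 units/hr
Concentration = 20000 units ÷ 162 mL = 123.4568 units/mL
Rate = 1401.327 units/hr ÷ 123.4568 units/mL = 11.35075 mL/hr
Volume infused so far = 11.35075 mL/hr × 1.7 hr = 19.29628 mL
Volume remaining = 162 − 19.29628 = 142.7037 mL
New rate:
Dose = 18.5 units/kg/hr × 101.5455 kg = 1878.591 units/hr
Rate = 1878.591 units/hr ÷ 123.4568 units/mL = 15.21659 mL/hr
Time remaining = 142.7037 mL ÷ 15.21659 mL/hr = 9.378169 hr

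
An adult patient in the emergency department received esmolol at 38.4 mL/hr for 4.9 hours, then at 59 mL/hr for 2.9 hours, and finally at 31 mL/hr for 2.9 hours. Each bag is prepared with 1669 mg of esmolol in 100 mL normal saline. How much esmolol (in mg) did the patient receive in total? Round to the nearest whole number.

7496 mg

Concentration = 1669 mg ÷ 100 mL = 16.69 mg/mL
Stage 1: 38.4 mL/hr × 4.9 hr = 188.16 mL → 188.16 mL × 16.69 mg/mL = 3140.39 mg
Stage 2: 59 mL/hr × 2.9 hr = 171.1 mL → 171.1 mL × 16.69 mg/mL = 2855.659 mg
Stage 3: 31 mL/hr × 2.9 hr = 89.9 mL → 89.9 mL × 16.69 mg/mL = 1500.431 mg
Total = 3140.39 + 2855.659 + 1500.431 = 7496.48 mg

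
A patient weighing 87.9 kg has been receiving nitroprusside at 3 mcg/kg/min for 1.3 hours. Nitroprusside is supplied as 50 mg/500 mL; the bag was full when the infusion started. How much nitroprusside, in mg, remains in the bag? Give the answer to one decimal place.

Dose = 3 mcg/kg/min × 87.9 kg = 263.7 mcg/min
263.7 mcg/min × 60 min/hr = 15822 mcg/hr
Concentration = 50 mg ÷ 500 mL = 0.1 mg/mL = 100 mcg/mL
Rate = 15822 mcg/hr ÷ 100 mcg/mL = 158.22 mL/hr
Volume infused = 158.22 mL/hr × 1.3 hr = 205.686 mL
Volume remaining = 500 − 205.686 = 294.314 mL
Drug remaining = 294.314 mL × 100 mcg/mL = 29431.4 mcg = 29.4314 mg

29.4 mg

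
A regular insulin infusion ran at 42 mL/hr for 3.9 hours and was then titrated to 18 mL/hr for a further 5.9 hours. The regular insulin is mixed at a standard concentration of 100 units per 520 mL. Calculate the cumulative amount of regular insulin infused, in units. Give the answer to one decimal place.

Concentration = 100 units ÷ 520 mL = 0.1923077 units/mL
Stage 1: 42 mL/hr × 3.9 hr = 163.8 mL → 163.8 mL × 0.1923077 units/mL = 31.5 units
Stage 2: 18 mL/hr × 5.9 hr = 106.2 mL → 106.2 mL × 0.1923077 units/mL = 20.42308 units
Total = 31.5 + 20.42308 = 51.92308 units

51.9 units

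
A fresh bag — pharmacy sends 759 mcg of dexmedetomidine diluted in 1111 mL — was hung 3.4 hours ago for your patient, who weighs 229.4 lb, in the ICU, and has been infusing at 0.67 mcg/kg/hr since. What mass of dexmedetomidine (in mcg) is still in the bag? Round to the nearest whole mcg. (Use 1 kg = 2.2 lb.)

Weight = 229.4 lb ÷ 2.2 lb/kg = 104.2727 kg
Dose = 0.67 mcg/kg/hr × 104.2727 kg = 69.86273 mcg/hr
Concentration = 759 mcg ÷ 1111 mL = 0.6831683 mcg/mL
Rate = 69.86273 mcg/hr ÷ 0.6831683 mcg/mL = 102.2628 mL/hr
Volume infused = 102.2628 mL/hr × 3.4 hr = 347.6936 mL
Volume remaining = 1111 − 347.6936 = 763.3064 mL
Drug remaining = 763.3064 mL × 0.6831683 mcg/mL = 521.4667 mcg

521 mcg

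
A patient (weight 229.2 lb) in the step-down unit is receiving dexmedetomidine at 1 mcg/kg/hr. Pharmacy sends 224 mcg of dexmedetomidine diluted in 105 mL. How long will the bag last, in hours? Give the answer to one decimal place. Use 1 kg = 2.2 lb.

2.2 hours

Weight = 229.2 lb ÷ 2.2 lb/kg = 104.1818 kg
Dose = 1 mcg/kg/hr × 104.1818 kg = 104.1818 mcg/hr
Concentration = 224 mcg ÷ 105 mL = 2.133333 mcg/mL
Rate = 104.1818 mcg/hr ÷ 2.133333 mcg/mL = 48.83523 mL/hr
Duration = 105 mL ÷ 48.83523 mL/hr = 2.150087 hr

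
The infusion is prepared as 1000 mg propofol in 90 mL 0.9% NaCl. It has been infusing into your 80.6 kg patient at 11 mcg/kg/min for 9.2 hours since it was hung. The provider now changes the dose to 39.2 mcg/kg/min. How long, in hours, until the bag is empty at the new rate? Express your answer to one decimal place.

Initial rate:
Dose = 11 mcg/kg/min × 80.6 kg = 886.6 mcg/min
886.6 mcg/min × 60 min/hr = 53196 mcg/hr
Concentration = 1000 mg ÷ 90 mL = 11.11111 mg/mL = 11111.11 mcg/mL
Rate = 53196 mcg/hr ÷ 11111.11 mcg/mL = 4.78764 mL/hr
Volume infused so far = 4.78764 mL/hr × 9.2 hr = 44.04629 mL
Volume remaining = 90 − 44.04629 = 45.95371 mL
New rate:
Dose = 39.2 mcg/kg/min × 80.6 kg = 3159.52 mcg/min
3159.52 mcg/min × 60 min/hr = 189571.2 mcg/hr
Rate = 189571.2 mcg/hr ÷ 11111.11 mcg/mL = 17.06141 mL/hr
Time remaining = 45.95371 mL ÷ 17.06141 mL/hr = 2.69343 hr

2.7 hours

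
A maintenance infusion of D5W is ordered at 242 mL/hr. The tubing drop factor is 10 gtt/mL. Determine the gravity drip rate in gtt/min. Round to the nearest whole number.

40 gtt/min

242 mL/hr ÷ 60 min/hr = 4.033333 mL/min
4.033333 mL/min × 10 gtt/mL = 40.33333 gtt/min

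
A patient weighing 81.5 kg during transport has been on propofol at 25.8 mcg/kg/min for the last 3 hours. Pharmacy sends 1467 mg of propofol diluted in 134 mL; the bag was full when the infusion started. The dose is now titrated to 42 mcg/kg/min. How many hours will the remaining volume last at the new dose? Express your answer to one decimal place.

5.3 hours

Initial rate:
Dose = 25.8 mcg/kg/min × 81.5 kg = 2102.7 mcg/min
2102.7 mcg/min × 60 min/hr = 126162 mcg/hr
Concentration = 1467 mg ÷ 134 mL = 10.94776 mg/mL = 10947.76 mcg/mL
Rate = 126162 mcg/hr ÷ 10947.76 mcg/mL = 11.524 mL/hr
Volume infused so far = 11.524 mL/hr × 3 hr = 34.572 mL
Volume remaining = 134 − 34.572 = 99.428 mL
New rate:
Dose = 42 mcg/kg/min × 81.5 kg = 3423 mcg/min
3423 mcg/min × 60 min/hr = 205380 mcg/hr
Rate = 205380 mcg/hr ÷ 10947.76 mcg/mL = 18.76 mL/hr
Time remaining = 99.428 mL ÷ 18.76 mL/hr = 5.3 hr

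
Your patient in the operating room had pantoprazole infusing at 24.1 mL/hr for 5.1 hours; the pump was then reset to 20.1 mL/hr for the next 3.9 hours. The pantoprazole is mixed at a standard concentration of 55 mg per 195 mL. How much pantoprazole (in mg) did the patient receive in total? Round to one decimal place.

Concentration = 55 mg ÷ 195 mL = 0.2820513 mg/mL
Stage 1: 24.1 mL/hr × 5.1 hr = 122.91 mL → 122.91 mL × 0.2820513 mg/mL = 34.66692 mg
Stage 2: 20.1 mL/hr × 3.9 hr = 78.39 mL → 78.39 mL × 0.2820513 mg/mL = 22.11 mg
Total = 34.66692 + 22.11 = 56.77692 mg

56.8 mg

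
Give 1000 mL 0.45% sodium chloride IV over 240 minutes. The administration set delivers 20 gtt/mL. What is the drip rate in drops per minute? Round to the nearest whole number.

1000 mL ÷ (240 min) = 4.166667 mL/min
4.166667 mL/min × 20 gtt/mL = 83.33333 gtt/min

83 gtt/min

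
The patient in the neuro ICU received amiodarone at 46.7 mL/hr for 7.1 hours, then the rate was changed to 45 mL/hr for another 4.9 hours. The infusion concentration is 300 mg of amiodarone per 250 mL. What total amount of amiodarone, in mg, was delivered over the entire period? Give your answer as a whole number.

Concentration = 300 mg ÷ 250 mL = 1.2 mg/mL
Stage 1: 46.7 mL/hr × 7.1 hr = 331.57 mL → 331.57 mL × 1.2 mg/mL = 397.884 mg
Stage 2: 45 mL/hr × 4.9 hr = 220.5 mL → 220.5 mL × 1.2 mg/mL = 264.6 mg
Total = 397.884 + 264.6 = 662.484 mg

662 mg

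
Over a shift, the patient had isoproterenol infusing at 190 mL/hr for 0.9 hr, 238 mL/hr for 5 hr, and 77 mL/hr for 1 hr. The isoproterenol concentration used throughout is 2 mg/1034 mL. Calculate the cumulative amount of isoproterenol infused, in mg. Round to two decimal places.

2.78 mg

Concentration = 2 mg ÷ 1034 mL = 0.001934236 mg/mL
Stage 1: 190 mL/hr × 0.9 hr = 171 mL → 171 mL × 0.001934236 mg/mL = 0.3307544 mg
Stage 2: 238 mL/hr × 5 hr = 1190 mL → 1190 mL × 0.001934236 mg/mL = 2.301741 mg
Stage 3: 77 mL/hr × 1 hr = 77 mL → 77 mL × 0.001934236 mg/mL = 0.1489362 mg
Total = 0.3307544 + 2.301741 + 0.1489362 = 2.781431 mg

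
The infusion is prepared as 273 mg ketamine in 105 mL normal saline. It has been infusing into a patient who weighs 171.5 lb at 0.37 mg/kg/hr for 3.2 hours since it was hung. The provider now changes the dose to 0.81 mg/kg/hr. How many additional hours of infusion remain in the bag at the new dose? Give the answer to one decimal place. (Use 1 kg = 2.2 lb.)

Initial rate:
Weight = 171.5 lb ÷ 2.2 lb/kg = 77.95455 kg
Dose = 0.37 mg/kg/hr × 77.95455 kg = 28.84318 mg/hr
Concentration = 273 mg ÷ 105 mL = 2.6 mg/mL
Rate = 28.84318 mg/hr ÷ 2.6 mg/mL = 11.09353 mL/hr
Volume infused so far = 11.09353 mL/hr × 3.2 hr = 35.4993 mL
Volume remaining = 105 − 35.4993 = 69.5007 mL
New rate:
Dose = 0.81 mg/kg/hr × 77.95455 kg = 63.14318 mg/hr
Rate = 63.14318 mg/hr ÷ 2.6 mg/mL = 24.28584 mL/hr
Time remaining = 69.5007 mL ÷ 24.28584 mL/hr = 2.861779 hr

2.9 hours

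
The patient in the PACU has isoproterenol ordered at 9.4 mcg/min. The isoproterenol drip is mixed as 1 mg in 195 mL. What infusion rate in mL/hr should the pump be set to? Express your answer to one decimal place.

110.0 mL/hr

9.4 mcg/min × 60 min/hr = 564 mcg/hr
Concentration = 1 mg ÷ 195 mL = 0.005128205 mg/mL = 5.128205 mcg/mL
Rate = 564 mcg/hr ÷ 5.128205 mcg/mL = 109.98 mL/hr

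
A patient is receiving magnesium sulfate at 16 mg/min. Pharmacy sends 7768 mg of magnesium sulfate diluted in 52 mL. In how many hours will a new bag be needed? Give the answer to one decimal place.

16 mg/min × 60 min/hr = 960 mg/hr
Concentration = 7768 mg ÷ 52 mL = 149.3846 mg/mL
Rate = 960 mg/hr ÷ 149.3846 mg/mL = 6.426365 mL/hr
Duration = 52 mL ÷ 6.426365 mL/hr = 8.091667 hr

8.1 hours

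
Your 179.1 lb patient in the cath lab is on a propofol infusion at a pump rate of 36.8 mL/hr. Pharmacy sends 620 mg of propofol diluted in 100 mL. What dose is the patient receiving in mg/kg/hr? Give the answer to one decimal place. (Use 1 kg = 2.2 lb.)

2.8 mg/kg/hr

Weight = 179.1 lb ÷ 2.2 lb/kg = 81.40909 kg
Concentration = 620 mg ÷ 100 mL = 6.2 mg/mL
Drug rate = 36.8 mL/hr × 6.2 mg/mL = 228.16 mg/hr
228.16 mg/hr ÷ 81.40909 kg = 2.802635 mg/kg/hr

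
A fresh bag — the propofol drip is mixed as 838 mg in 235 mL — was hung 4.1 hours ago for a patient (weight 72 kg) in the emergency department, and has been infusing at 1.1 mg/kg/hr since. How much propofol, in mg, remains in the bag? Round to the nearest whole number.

513 mg

Dose = 1.1 mg/kg/hr × 72 kg = 79.2 mg/hr
Concentration = 838 mg ÷ 235 mL = 3.565957 mg/mL
Rate = 79.2 mg/hr ÷ 3.565957 mg/mL = 22.21002 mL/hr
Volume infused = 22.21002 mL/hr × 4.1 hr = 91.0611 mL
Volume remaining = 235 − 91.0611 = 143.9389 mL
Drug remaining = 143.9389 mL × 3.565957 mg/mL = 513.28 mg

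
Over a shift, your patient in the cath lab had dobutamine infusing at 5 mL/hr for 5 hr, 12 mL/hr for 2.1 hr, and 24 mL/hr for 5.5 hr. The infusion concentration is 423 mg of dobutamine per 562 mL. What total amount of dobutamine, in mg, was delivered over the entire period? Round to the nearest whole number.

Concentration = 423 mg ÷ 562 mL = 0.752669 mg/mL
Stage 1: 5 mL/hr × 5 hr = 25 mL → 25 mL × 0.752669 mg/mL = 18.81673 mg
Stage 2: 12 mL/hr × 2.1 hr = 25.2 mL → 25.2 mL × 0.752669 mg/mL = 18.96726 mg
Stage 3: 24 mL/hr × 5.5 hr = 132 mL → 132 mL × 0.752669 mg/mL = 99.35231 mg
Total = 18.81673 + 18.96726 + 99.35231 = 137.1363 mg

137 mg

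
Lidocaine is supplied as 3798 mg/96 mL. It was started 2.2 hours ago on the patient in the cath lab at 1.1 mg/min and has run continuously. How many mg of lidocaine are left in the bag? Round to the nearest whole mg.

3653 mg

1.1 mg/min × 60 min/hr = 66 mg/hr
Concentration = 3798 mg ÷ 96 mL = 39.5625 mg/mL
Rate = 66 mg/hr ÷ 39.5625 mg/mL = 1.668246 mL/hr
Volume infused = 1.668246 mL/hr × 2.2 hr = 3.670142 mL
Volume remaining = 96 − 3.670142 = 92.32986 mL
Drug remaining = 92.32986 mL × 39.5625 mg/mL = 3652.8 mg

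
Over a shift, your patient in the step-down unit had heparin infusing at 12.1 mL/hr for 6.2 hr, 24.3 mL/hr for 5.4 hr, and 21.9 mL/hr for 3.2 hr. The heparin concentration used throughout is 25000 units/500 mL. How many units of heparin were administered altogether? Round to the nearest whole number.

Concentration = 25000 units ÷ 500 mL = 50 units/mL
Stage 1: 12.1 mL/hr × 6.2 hr = 75.02 mL → 75.02 mL × 50 units/mL = 3751 units
Stage 2: 24.3 mL/hr × 5.4 hr = 131.22 mL → 131.22 mL × 50 units/mL = 6561 units
Stage 3: 21.9 mL/hr × 3.2 hr = 70.08 mL → 70.08 mL × 50 units/mL = 3504 units
Total = 3751 + 6561 + 3504 = 13816 units

13816 units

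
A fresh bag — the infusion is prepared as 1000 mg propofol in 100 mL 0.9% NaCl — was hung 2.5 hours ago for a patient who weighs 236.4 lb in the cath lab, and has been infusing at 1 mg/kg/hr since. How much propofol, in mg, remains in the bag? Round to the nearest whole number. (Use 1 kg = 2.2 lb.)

731 mg

Weight = 236.4 lb ÷ 2.2 lb/kg = 107.4545 kg
Dose = 1 mg/kg/hr × 107.4545 kg = 107.4545 mg/hr
Concentration = 1000 mg ÷ 100 mL = 10 mg/mL
Rate = 107.4545 mg/hr ÷ 10 mg/mL = 10.74545 mL/hr
Volume infused = 10.74545 mL/hr × 2.5 hr = 26.86364 mL
Volume remaining = 100 − 26.86364 = 73.13636 mL
Drug remaining = 73.13636 mL × 10 mg/mL = 731.3636 mg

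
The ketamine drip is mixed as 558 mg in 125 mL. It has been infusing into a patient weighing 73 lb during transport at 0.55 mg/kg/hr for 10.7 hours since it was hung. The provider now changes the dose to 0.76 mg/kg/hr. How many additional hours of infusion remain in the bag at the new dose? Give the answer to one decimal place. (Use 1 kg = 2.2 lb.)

Initial rate:
Weight = 73 lb ÷ 2.2 lb/kg = 33.18182 kg
Dose = 0.55 mg/kg/hr × 33.18182 kg = 18.25 mg/hr
Concentration = 558 mg ÷ 125 mL = 4.464 mg/mL
Rate = 18.25 mg/hr ÷ 4.464 mg/mL = 4.088262 mL/hr
Volume infused so far = 4.088262 mL/hr × 10.7 hr = 43.7444 mL
Volume remaining = 125 − 43.7444 = 81.2556 mL
New rate:
Dose = 0.76 mg/kg/hr × 33.18182 kg = 25.21818 mg/hr
Rate = 25.21818 mg/hr ÷ 4.464 mg/mL = 5.649234 mL/hr
Time remaining = 81.2556 mL ÷ 5.649234 mL/hr = 14.38347 hr

14.4 hours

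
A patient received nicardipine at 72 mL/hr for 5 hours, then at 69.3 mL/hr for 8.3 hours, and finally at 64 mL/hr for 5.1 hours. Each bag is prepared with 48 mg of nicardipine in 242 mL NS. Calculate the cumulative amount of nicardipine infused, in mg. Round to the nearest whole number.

250 mg

Concentration = 48 mg ÷ 242 mL = 0.1983471 mg/mL
Stage 1: 72 mL/hr × 5 hr = 360 mL → 360 mL × 0.1983471 mg/mL = 71.40496 mg
Stage 2: 69.3 mL/hr × 8.3 hr = 575.19 mL → 575.19 mL × 0.1983471 mg/mL = 114.0873 mg
Stage 3: 64 mL/hr × 5.1 hr = 326.4 mL → 326.4 mL × 0.1983471 mg/mL = 64.7405 mg
Total = 71.40496 + 114.0873 + 64.7405 = 250.2327 mg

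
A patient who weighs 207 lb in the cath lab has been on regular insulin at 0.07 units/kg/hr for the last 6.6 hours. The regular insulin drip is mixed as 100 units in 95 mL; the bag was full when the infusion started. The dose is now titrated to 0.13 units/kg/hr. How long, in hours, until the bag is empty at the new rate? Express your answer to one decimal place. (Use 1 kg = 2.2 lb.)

4.6 hours

Initial rate:
Weight = 207 lb ÷ 2.2 lb/kg = 94.09091 kg
Dose = 0.07 units/kg/hr × 94.09091 kg = 6.586364 units/hr
Concentration = 100 units ÷ 95 mL = 1.052632 units/mL
Rate = 6.586364 units/hr ÷ 1.052632 units/mL = 6.257045 mL/hr
Volume infused so far = 6.257045 mL/hr × 6.6 hr = 41.2965 mL
Volume remaining = 95 − 41.2965 = 53.7035 mL
New rate:
Dose = 0.13 units/kg/hr × 94.09091 kg = 12.23182 units/hr
Rate = 12.23182 units/hr ÷ 1.052632 units/mL = 11.62023 mL/hr
Time remaining = 53.7035 mL ÷ 11.62023 mL/hr = 4.621553 hr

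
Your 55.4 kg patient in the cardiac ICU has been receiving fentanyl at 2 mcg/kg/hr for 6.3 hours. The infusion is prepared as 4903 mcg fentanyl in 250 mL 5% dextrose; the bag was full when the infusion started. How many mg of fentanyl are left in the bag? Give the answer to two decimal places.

Dose = 2 mcg/kg/hr × 55.4 kg = 110.8 mcg/hr
Concentration = 4903 mcg ÷ 250 mL = 19.612 mcg/mL
Rate = 110.8 mcg/hr ÷ 19.612 mcg/mL = 5.649602 mL/hr
Volume infused = 5.649602 mL/hr × 6.3 hr = 35.59249 mL
Volume remaining = 250 − 35.59249 = 214.4075 mL
Drug remaining = 214.4075 mL × 19.612 mcg/mL = 4204.96 mcg = 4.20496 mg

4.20 mg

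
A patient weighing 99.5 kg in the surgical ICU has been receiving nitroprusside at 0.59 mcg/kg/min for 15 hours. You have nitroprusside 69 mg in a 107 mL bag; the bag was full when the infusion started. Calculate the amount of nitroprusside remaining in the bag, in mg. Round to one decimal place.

Dose = 0.59 mcg/kg/min × 99.5 kg = 58.705 mcg/min
58.705 mcg/min × 60 min/hr = 3522.3 mcg/hr
Concentration = 69 mg ÷ 107 mL = 0.6448598 mg/mL = 644.8598 mcg/mL
Rate = 3522.3 mcg/hr ÷ 644.8598 mcg/mL = 5.462117 mL/hr
Volume infused = 5.462117 mL/hr × 15 hr = 81.93176 mL
Volume remaining = 107 − 81.93176 = 25.06824 mL
Drug remaining = 25.06824 mL × 644.8598 mcg/mL = 16165.5 mcg = 16.1655 mg

16.2 mg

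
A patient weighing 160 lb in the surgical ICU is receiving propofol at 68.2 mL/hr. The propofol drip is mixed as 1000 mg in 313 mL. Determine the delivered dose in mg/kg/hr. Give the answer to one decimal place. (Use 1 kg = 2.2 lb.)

3.0 mg/kg/hr

Weight = 160 lb ÷ 2.2 lb/kg = 72.72727 kg
Concentration = 1000 mg ÷ 313 mL = 3.194888 mg/mL
Drug rate = 68.2 mL/hr × 3.194888 mg/mL = 217.8914 mg/hr
217.8914 mg/hr ÷ 72.72727 kg = 2.996006 mg/kg/hr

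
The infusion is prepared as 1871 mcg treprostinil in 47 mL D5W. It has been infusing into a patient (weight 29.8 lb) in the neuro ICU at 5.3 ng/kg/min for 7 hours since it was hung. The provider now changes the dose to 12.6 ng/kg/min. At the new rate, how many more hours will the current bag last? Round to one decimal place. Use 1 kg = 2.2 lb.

Initial rate:
Weight = 29.8 lb ÷ 2.2 lb/kg = 13.54545 kg
Dose = 5.3 ng/kg/min × 13.54545 kg = 71.79091 ng/min
71.79091 ng/min × 60 min/hr = 4307.455 ng/hr
Concentration = 1871 mcg ÷ 47 mL = 39.80851 mcg/mL = 39808.51 ng/mL
Rate = 4307.455 ng/hr ÷ 39808.51 ng/mL = 0.1082044 mL/hr
Volume infused so far = 0.1082044 mL/hr × 7 hr = 0.7574305 mL
Volume remaining = 47 − 0.7574305 = 46.24257 mL
New rate:
Dose = 12.6 ng/kg/min × 13.54545 kg = 170.6727 ng/min
170.6727 ng/min × 60 min/hr = 10240.36 ng/hr
Rate = 10240.36 ng/hr ÷ 39808.51 ng/mL = 0.2572406 mL/hr
Time remaining = 46.24257 mL ÷ 0.2572406 mL/hr = 179.7639 hr

179.8 hours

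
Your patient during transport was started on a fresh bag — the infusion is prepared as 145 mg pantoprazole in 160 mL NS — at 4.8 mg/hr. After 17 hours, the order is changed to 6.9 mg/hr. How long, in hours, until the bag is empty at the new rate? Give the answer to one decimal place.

Initial rate:
Concentration = 145 mg ÷ 160 mL = 0.90625 mg/mL
Rate = 4.8 mg/hr ÷ 0.90625 mg/mL = 5.296552 mL/hr
Volume infused so far = 5.296552 mL/hr × 17 hr = 90.04138 mL
Volume remaining = 160 − 90.04138 = 69.95862 mL
New rate:
Rate = 6.9 mg/hr ÷ 0.90625 mg/mL = 7.613793 mL/hr
Time remaining = 69.95862 mL ÷ 7.613793 mL/hr = 9.188406 hr

9.2 hours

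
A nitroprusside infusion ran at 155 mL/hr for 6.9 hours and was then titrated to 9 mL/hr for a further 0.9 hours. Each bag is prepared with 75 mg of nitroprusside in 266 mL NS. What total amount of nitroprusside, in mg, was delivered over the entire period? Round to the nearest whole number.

304 mg

Concentration = 75 mg ÷ 266 mL = 0.2819549 mg/mL
Stage 1: 155 mL/hr × 6.9 hr = 1069.5 mL → 1069.5 mL × 0.2819549 mg/mL = 301.5508 mg
Stage 2: 9 mL/hr × 0.9 hr = 8.1 mL → 8.1 mL × 0.2819549 mg/mL = 2.283835 mg
Total = 301.5508 + 2.283835 = 303.8346 mg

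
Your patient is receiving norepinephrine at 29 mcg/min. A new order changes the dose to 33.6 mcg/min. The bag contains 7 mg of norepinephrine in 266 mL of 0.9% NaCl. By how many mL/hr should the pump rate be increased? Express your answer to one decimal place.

At the current dose:
29 mcg/min × 60 min/hr = 1740 mcg/hr
Concentration = 7 mg ÷ 266 mL = 0.02631579 mg/mL = 26.31579 mcg/mL
Rate = 1740 mcg/hr ÷ 26.31579 mcg/mL = 66.12 mL/hr
At the new dose:
33.6 mcg/min × 60 min/hr = 2016 mcg/hr
Rate = 2016 mcg/hr ÷ 26.31579 mcg/mL = 76.608 mL/hr
Change = 76.608 − 66.12 = 10.488 mL/hr → 10.488 mL/hr increase

10.5 mL/hr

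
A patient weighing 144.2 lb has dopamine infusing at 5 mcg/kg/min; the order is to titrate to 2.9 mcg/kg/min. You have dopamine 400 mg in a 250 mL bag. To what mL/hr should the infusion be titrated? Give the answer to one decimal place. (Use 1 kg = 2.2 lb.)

7.1 mL/hr

Weight = 144.2 lb ÷ 2.2 lb/kg = 65.54545 kg
Dose = 2.9 mcg/kg/min × 65.54545 kg = 190.0818 mcg/min
190.0818 mcg/min × 60 min/hr = 11404.91 mcg/hr
Concentration = 400 mg ÷ 250 mL = 1.6 mg/mL = 1600 mcg/mL
Rate = 11404.91 mcg/hr ÷ 1600 mcg/mL = 7.128068 mL/hr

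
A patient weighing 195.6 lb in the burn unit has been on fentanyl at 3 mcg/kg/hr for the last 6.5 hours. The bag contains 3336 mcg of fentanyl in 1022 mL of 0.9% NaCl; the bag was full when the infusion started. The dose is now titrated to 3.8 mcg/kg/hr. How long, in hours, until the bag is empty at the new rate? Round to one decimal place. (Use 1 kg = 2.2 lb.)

4.7 hours

Initial rate:
Weight = 195.6 lb ÷ 2.2 lb/kg = 88.90909 kg
Dose = 3 mcg/kg/hr × 88.90909 kg = 266.7273 mcg/hr
Concentration = 3336 mcg ÷ 1022 mL = 3.264188 mcg/mL
Rate = 266.7273 mcg/hr ÷ 3.264188 mcg/mL = 81.71321 mL/hr
Volume infused so far = 81.71321 mL/hr × 6.5 hr = 531.1359 mL
Volume remaining = 1022 − 531.1359 = 490.8641 mL
New rate:
Dose = 3.8 mcg/kg/hr × 88.90909 kg = 337.8545 mcg/hr
Rate = 337.8545 mcg/hr ÷ 3.264188 mcg/mL = 103.5034 mL/hr
Time remaining = 490.8641 mL ÷ 103.5034 mL/hr = 4.742493 hr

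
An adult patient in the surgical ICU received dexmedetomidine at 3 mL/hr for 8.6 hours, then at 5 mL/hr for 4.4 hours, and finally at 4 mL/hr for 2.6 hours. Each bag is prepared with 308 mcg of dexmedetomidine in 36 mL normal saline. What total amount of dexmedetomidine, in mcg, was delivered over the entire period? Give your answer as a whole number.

Concentration = 308 mcg ÷ 36 mL = 8.555556 mcg/mL
Stage 1: 3 mL/hr × 8.6 hr = 25.8 mL → 25.8 mL × 8.555556 mcg/mL = 220.7333 mcg
Stage 2: 5 mL/hr × 4.4 hr = 22 mL → 22 mL × 8.555556 mcg/mL = 188.2222 mcg
Stage 3: 4 mL/hr × 2.6 hr = 10.4 mL → 10.4 mL × 8.555556 mcg/mL = 88.97778 mcg
Total = 220.7333 + 188.2222 + 88.97778 = 497.9333 mcg

498 mcg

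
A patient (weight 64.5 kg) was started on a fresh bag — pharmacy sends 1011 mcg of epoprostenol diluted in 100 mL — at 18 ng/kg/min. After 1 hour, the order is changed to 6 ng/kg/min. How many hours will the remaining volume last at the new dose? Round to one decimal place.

40.5 hours

Initial rate:
Dose = 18 ng/kg/min × 64.5 kg = 1161 ng/min
1161 ng/min × 60 min/hr = 69660 ng/hr
Concentration = 1011 mcg ÷ 100 mL = 10.11 mcg/mL = 10110 ng/mL
Rate = 69660 ng/hr ÷ 10110 ng/mL = 6.890208 mL/hr
Volume infused so far = 6.890208 mL/hr × 1 hr = 6.890208 mL
Volume remaining = 100 − 6.890208 = 93.10979 mL
New rate:
Dose = 6 ng/kg/min × 64.5 kg = 387 ng/min
387 ng/min × 60 min/hr = 23220 ng/hr
Rate = 23220 ng/hr ÷ 10110 ng/mL = 2.296736 mL/hr
Time remaining = 93.10979 mL ÷ 2.296736 mL/hr = 40.54005 hr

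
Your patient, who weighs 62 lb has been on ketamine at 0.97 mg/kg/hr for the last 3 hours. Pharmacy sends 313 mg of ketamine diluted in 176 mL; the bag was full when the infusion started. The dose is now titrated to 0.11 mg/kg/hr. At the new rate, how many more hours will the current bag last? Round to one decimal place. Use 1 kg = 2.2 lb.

74.5 hours

Initial rate:
Weight = 62 lb ÷ 2.2 lb/kg = 28.18182 kg
Dose = 0.97 mg/kg/hr × 28.18182 kg = 27.33636 mg/hr
Concentration = 313 mg ÷ 176 mL = 1.778409 mg/mL
Rate = 27.33636 mg/hr ÷ 1.778409 mg/mL = 15.37125 mL/hr
Volume infused so far = 15.37125 mL/hr × 3 hr = 46.11374 mL
Volume remaining = 176 − 46.11374 = 129.8863 mL
New rate:
Dose = 0.11 mg/kg/hr × 28.18182 kg = 3.1 mg/hr
Rate = 3.1 mg/hr ÷ 1.778409 mg/mL = 1.743131 mL/hr
Time remaining = 129.8863 mL ÷ 1.743131 mL/hr = 74.5132 hr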